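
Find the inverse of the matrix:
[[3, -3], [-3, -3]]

For [[a,b],[c,d]], inverse = (1/det)·[[d,-b],[-c,a]]
det = (3)(-3) - (-3)(-3) = -9 - 9 = -18
Inverse = (1/-18)·[[-3, 3], [3, 3]]
= [[1/6, -1/6], [-1/6, -1/6]]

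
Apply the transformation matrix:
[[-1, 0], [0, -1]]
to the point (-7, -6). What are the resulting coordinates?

Matrix multiplication:
[[-1, 0], [0, -1]] × [-7, -6]ᵀ
= [(-1)(-7) + (0)(-6), (0)(-7) + (-1)(-6)]ᵀ
= [7, 6]ᵀ
Result: (7, 6)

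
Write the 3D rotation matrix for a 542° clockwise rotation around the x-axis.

Rotation matrix for clockwise 542° around x-axis:
A clockwise rotation by 542° is a counterclockwise rotation by -542°.
cos(-542°) = -0.9994, sin(-542°) = 0.0349
Result: [[1, 0, 0], [0, -0.9994, -0.0349], [0, 0.0349, -0.9994]]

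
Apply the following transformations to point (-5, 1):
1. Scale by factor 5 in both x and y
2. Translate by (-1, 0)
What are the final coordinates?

Step 1: Scale (-5, 1) by 5 → (-25, 5)
Step 2: Translate by (-1, 0) → (-26, 5)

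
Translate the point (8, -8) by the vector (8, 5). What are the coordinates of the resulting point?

Translation by (8, 5) (homogeneous matrix [[1, 0, 8], [0, 1, 5], [0, 0, 1]]):
x' = 8 + 8 = 16
y' = -8 + 5 = -3
Result: (16, -3)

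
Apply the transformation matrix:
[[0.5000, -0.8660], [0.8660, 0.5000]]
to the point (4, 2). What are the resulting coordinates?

Matrix multiplication:
[[0.5000, -0.8660], [0.8660, 0.5000]] × [4, 2]ᵀ
= [(0.5000)(4) + (-0.8660)(2), (0.8660)(4) + (0.5000)(2)]ᵀ
= [0.2680, 4.4640]ᵀ
Result: (0.2680, 4.4640)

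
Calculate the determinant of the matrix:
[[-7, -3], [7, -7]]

For a 2×2 matrix [[a, b], [c, d]], det = ad - bc
det = (-7)(-7) - (-3)(7) = 49 - -21 = 70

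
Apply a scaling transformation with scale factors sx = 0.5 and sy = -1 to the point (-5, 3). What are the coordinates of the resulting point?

Scaling matrix:
[[0.50, 0], [0, -1]]
Result: (-5 × 0.5, 3 × -1) = (-2.5, -3)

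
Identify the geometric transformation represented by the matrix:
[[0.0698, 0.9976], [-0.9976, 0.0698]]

This matrix represents: rotation by 274° counterclockwise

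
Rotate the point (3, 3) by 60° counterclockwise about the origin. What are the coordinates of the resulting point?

Rotation matrix for 60°: [[cos 60°, -sin 60°], [sin 60°, cos 60°]] ≈ [[0.500000, -0.866025], [0.866025, 0.500000]]
[[0.500000, -0.866025], [0.866025, 0.500000]] × [3, 3]ᵀ ≈ [-1.0981, 4.0981]ᵀ
Result: (-1.0981, 4.0981)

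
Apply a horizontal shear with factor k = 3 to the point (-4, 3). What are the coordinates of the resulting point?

Shear matrix for horizontal shear with factor k = 3:
[[1, 3], [0, 1]]
Result: (-4, 3) → (5, 3)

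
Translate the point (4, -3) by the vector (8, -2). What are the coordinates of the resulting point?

Translation by (8, -2) (homogeneous matrix [[1, 0, 8], [0, 1, -2], [0, 0, 1]]):
x' = 4 + 8 = 12
y' = -3 + -2 = -5
Result: (12, -5)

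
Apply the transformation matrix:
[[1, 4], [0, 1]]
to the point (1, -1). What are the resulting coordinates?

Matrix multiplication:
[[1, 4], [0, 1]] × [1, -1]ᵀ
= [(1)(1) + (4)(-1), (0)(1) + (1)(-1)]ᵀ
= [-3, -1]ᵀ
Result: (-3, -1)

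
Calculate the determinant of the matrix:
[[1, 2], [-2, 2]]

For a 2×2 matrix [[a, b], [c, d]], det = ad - bc
det = (1)(2) - (2)(-2) = 2 - -4 = 6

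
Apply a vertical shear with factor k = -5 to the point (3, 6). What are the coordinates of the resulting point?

Shear matrix for vertical shear with factor k = -5:
[[1, 0], [-5, 1]]
Result: (3, 6) → (3, -9)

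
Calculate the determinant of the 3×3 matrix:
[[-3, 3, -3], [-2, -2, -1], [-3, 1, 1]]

Expansion along first row:
det = -3·det([[-2,-1],[1,1]]) - 3·det([[-2,-1],[-3,1]]) + -3·det([[-2,-2],[-3,1]])
    = -3·(-2·1 - -1·1) - 3·(-2·1 - -1·-3) + -3·(-2·1 - -2·-3)
    = -3·-1 - 3·-5 + -3·-8
    = 3 + 15 + 24 = 42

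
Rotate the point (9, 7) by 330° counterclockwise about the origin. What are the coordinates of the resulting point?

Rotation matrix for 330°: [[cos 330°, -sin 330°], [sin 330°, cos 330°]] ≈ [[0.866025, 0.500000], [-0.500000, 0.866025]]
[[0.866025, 0.500000], [-0.500000, 0.866025]] × [9, 7]ᵀ ≈ [11.2942, 1.5622]ᵀ
Result: (11.2942, 1.5622)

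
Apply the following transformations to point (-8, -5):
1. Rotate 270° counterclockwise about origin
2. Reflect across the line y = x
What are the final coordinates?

Step 1: Rotate 270° → (-5, 8)
Step 2: Reflect across line y = x → (8, -5)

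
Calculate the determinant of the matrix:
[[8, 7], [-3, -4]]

For a 2×2 matrix [[a, b], [c, d]], det = ad - bc
det = (8)(-4) - (7)(-3) = -32 - -21 = -11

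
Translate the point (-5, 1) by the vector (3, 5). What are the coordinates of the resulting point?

Translation by (3, 5) (homogeneous matrix [[1, 0, 3], [0, 1, 5], [0, 0, 1]]):
x' = -5 + 3 = -2
y' = 1 + 5 = 6
Result: (-2, 6)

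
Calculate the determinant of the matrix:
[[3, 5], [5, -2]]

For a 2×2 matrix [[a, b], [c, d]], det = ad - bc
det = (3)(-2) - (5)(5) = -6 - 25 = -31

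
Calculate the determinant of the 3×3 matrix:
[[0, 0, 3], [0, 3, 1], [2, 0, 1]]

Expansion along first row:
det = 0·det([[3,1],[0,1]]) - 0·det([[0,1],[2,1]]) + 3·det([[0,3],[2,0]])
    = 0·(3·1 - 1·0) - 0·(0·1 - 1·2) + 3·(0·0 - 3·2)
    = 0·3 - 0·-2 + 3·-6
    = 0 + 0 + -18 = -18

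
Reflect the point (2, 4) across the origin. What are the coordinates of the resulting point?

Reflection across origin: (2, 4) → (-2, -4)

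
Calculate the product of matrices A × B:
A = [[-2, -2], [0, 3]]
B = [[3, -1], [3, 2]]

Matrix multiplication:
C[0][0] = -2×3 + -2×3 = -12
C[0][1] = -2×-1 + -2×2 = -2
C[1][0] = 0×3 + 3×3 = 9
C[1][1] = 0×-1 + 3×2 = 6
Result: [[-12, -2], [9, 6]]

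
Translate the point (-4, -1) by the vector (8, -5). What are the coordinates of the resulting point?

Translation by (8, -5) (homogeneous matrix [[1, 0, 8], [0, 1, -5], [0, 0, 1]]):
x' = -4 + 8 = 4
y' = -1 + -5 = -6
Result: (4, -6)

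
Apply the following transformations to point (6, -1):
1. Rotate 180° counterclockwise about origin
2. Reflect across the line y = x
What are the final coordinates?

Step 1: Rotate 180° → (-6, 1)
Step 2: Reflect across line y = x → (1, -6)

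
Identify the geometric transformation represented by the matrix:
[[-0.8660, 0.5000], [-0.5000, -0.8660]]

This matrix represents: rotation by 210° counterclockwise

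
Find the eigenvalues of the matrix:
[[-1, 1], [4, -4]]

Characteristic equation: det(A - λI) = 0
λ² - (trace)λ + (det) = 0
trace = -1 + -4 = -5, det = (-1)(-4) - (1)(4) = 0
λ² - (-5)λ + (0) = 0
λ = (-5 ± √((-5)² - 4·(0))) / 2 = (-5 ± √25) / 2
Solving: λ = -5, 0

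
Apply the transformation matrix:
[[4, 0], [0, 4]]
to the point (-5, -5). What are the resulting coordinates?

Matrix multiplication:
[[4, 0], [0, 4]] × [-5, -5]ᵀ
= [(4)(-5) + (0)(-5), (0)(-5) + (4)(-5)]ᵀ
= [-20, -20]ᵀ
Result: (-20, -20)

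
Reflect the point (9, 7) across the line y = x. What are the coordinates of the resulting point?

Reflection across line y = x: (9, 7) → (7, 9)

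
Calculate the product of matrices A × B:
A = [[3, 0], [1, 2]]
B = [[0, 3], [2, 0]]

Matrix multiplication:
C[0][0] = 3×0 + 0×2 = 0
C[0][1] = 3×3 + 0×0 = 9
C[1][0] = 1×0 + 2×2 = 4
C[1][1] = 1×3 + 2×0 = 3
Result: [[0, 9], [4, 3]]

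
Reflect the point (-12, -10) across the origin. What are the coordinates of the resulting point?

Reflection across origin: (-12, -10) → (12, 10)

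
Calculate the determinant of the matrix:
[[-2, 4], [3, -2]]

For a 2×2 matrix [[a, b], [c, d]], det = ad - bc
det = (-2)(-2) - (4)(3) = 4 - 12 = -8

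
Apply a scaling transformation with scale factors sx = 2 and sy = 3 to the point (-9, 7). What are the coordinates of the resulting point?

Scaling matrix:
[[2, 0], [0, 3]]
Result: (-9 × 2, 7 × 3) = (-18, 21)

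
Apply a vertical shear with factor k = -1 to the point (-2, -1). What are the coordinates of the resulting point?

Shear matrix for vertical shear with factor k = -1:
[[1, 0], [-1, 1]]
Result: (-2, -1) → (-2, 1)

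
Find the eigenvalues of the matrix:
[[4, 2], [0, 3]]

Characteristic equation: det(A - λI) = 0
λ² - (trace)λ + (det) = 0
trace = 4 + 3 = 7, det = (4)(3) - (2)(0) = 12
λ² - (7)λ + (12) = 0
λ = (7 ± √((7)² - 4·(12))) / 2 = (7 ± √1) / 2
Solving: λ = 3, 4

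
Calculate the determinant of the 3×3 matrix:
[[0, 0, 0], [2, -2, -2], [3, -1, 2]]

Expansion along first row:
det = 0·det([[-2,-2],[-1,2]]) - 0·det([[2,-2],[3,2]]) + 0·det([[2,-2],[3,-1]])
    = 0·(-2·2 - -2·-1) - 0·(2·2 - -2·3) + 0·(2·-1 - -2·3)
    = 0·-6 - 0·10 + 0·4
    = 0 + 0 + 0 = 0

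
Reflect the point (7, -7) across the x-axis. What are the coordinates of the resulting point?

Reflection across x-axis: (7, -7) → (7, 7)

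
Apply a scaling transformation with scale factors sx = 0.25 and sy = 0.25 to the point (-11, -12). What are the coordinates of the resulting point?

Scaling matrix:
[[0.25, 0], [0, 0.25]]
Result: (-11 × 0.25, -12 × 0.25) = (-2.75, -3)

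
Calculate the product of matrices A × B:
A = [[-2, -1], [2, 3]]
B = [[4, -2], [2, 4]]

Matrix multiplication:
C[0][0] = -2×4 + -1×2 = -10
C[0][1] = -2×-2 + -1×4 = 0
C[1][0] = 2×4 + 3×2 = 14
C[1][1] = 2×-2 + 3×4 = 8
Result: [[-10, 0], [14, 8]]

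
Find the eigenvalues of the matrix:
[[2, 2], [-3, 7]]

Characteristic equation: det(A - λI) = 0
λ² - (trace)λ + (det) = 0
trace = 2 + 7 = 9, det = (2)(7) - (2)(-3) = 20
λ² - (9)λ + (20) = 0
λ = (9 ± √((9)² - 4·(20))) / 2 = (9 ± √1) / 2
Solving: λ = 4, 5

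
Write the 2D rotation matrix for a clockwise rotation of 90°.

Rotation matrix formula: [[cos θ, -sin θ], [sin θ, cos θ]]
A clockwise rotation by 90° is equivalent to a counterclockwise rotation by -90°.
For θ = -90°:
cos(-90°) = 0
sin(-90°) = -1
Result: [[0, 1], [-1, 0]]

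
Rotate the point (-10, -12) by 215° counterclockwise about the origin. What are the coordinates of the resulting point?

Rotation matrix for 215°: [[cos 215°, -sin 215°], [sin 215°, cos 215°]] ≈ [[-0.819152, 0.573576], [-0.573576, -0.819152]]
[[-0.819152, 0.573576], [-0.573576, -0.819152]] × [-10, -12]ᵀ ≈ [1.3086, 15.5656]ᵀ
Result: (1.3086, 15.5656)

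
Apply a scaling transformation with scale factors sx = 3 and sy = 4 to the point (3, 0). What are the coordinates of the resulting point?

Scaling matrix:
[[3, 0], [0, 4]]
Result: (3 × 3, 0 × 4) = (9, 0)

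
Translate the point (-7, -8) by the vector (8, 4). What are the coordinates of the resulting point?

Translation by (8, 4) (homogeneous matrix [[1, 0, 8], [0, 1, 4], [0, 0, 1]]):
x' = -7 + 8 = 1
y' = -8 + 4 = -4
Result: (1, -4)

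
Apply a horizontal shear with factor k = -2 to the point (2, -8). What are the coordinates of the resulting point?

Shear matrix for horizontal shear with factor k = -2:
[[1, -2], [0, 1]]
Result: (2, -8) → (18, -8)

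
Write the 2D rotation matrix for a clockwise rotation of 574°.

Rotation matrix formula: [[cos θ, -sin θ], [sin θ, cos θ]]
A clockwise rotation by 574° is equivalent to a counterclockwise rotation by -574°.
For θ = -574°:
cos(-574°) = -0.8290
sin(-574°) = 0.5592
Result: [[-0.8290, -0.5592], [0.5592, -0.8290]]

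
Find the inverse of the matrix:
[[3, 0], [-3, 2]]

For [[a,b],[c,d]], inverse = (1/det)·[[d,-b],[-c,a]]
det = (3)(2) - (0)(-3) = 6 - 0 = 6
Inverse = (1/6)·[[2, 0], [3, 3]]
= [[1/3, 0], [1/2, 1/2]]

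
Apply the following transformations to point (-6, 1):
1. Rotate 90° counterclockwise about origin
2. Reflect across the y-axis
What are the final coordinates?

Step 1: Rotate 90° → (-1, -6)
Step 2: Reflect across y-axis → (1, -6)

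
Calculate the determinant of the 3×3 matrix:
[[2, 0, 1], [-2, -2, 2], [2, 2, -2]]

Expansion along first row:
det = 2·det([[-2,2],[2,-2]]) - 0·det([[-2,2],[2,-2]]) + 1·det([[-2,-2],[2,2]])
    = 2·(-2·-2 - 2·2) - 0·(-2·-2 - 2·2) + 1·(-2·2 - -2·2)
    = 2·0 - 0·0 + 1·0
    = 0 + 0 + 0 = 0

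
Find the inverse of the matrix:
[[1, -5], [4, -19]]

For [[a,b],[c,d]], inverse = (1/det)·[[d,-b],[-c,a]]
det = (1)(-19) - (-5)(4) = -19 - -20 = 1
Inverse = [[-19, 5], [-4, 1]]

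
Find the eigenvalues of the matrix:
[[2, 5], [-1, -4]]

Characteristic equation: det(A - λI) = 0
λ² - (trace)λ + (det) = 0
trace = 2 + -4 = -2, det = (2)(-4) - (5)(-1) = -3
λ² - (-2)λ + (-3) = 0
λ = (-2 ± √((-2)² - 4·(-3))) / 2 = (-2 ± √16) / 2
Solving: λ = -3, 1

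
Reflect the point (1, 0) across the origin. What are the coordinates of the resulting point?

Reflection across origin: (1, 0) → (-1, 0)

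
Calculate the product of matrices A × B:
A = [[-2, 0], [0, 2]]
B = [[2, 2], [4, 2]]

Matrix multiplication:
C[0][0] = -2×2 + 0×4 = -4
C[0][1] = -2×2 + 0×2 = -4
C[1][0] = 0×2 + 2×4 = 8
C[1][1] = 0×2 + 2×2 = 4
Result: [[-4, -4], [8, 4]]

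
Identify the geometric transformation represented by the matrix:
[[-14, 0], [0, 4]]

This matrix represents: non-uniform scaling by sx = -14, sy = 4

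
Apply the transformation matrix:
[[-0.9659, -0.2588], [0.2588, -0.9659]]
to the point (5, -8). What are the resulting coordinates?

Matrix multiplication:
[[-0.9659, -0.2588], [0.2588, -0.9659]] × [5, -8]ᵀ
= [(-0.9659)(5) + (-0.2588)(-8), (0.2588)(5) + (-0.9659)(-8)]ᵀ
= [-2.7591, 9.0212]ᵀ
Result: (-2.7591, 9.0212)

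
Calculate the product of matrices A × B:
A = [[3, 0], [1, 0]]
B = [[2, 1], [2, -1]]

Matrix multiplication:
C[0][0] = 3×2 + 0×2 = 6
C[0][1] = 3×1 + 0×-1 = 3
C[1][0] = 1×2 + 0×2 = 2
C[1][1] = 1×1 + 0×-1 = 1
Result: [[6, 3], [2, 1]]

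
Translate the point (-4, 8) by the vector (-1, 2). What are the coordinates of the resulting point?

Translation by (-1, 2) (homogeneous matrix [[1, 0, -1], [0, 1, 2], [0, 0, 1]]):
x' = -4 + -1 = -5
y' = 8 + 2 = 10
Result: (-5, 10)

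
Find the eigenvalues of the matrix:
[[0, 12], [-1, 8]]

Characteristic equation: det(A - λI) = 0
λ² - (trace)λ + (det) = 0
trace = 0 + 8 = 8, det = (0)(8) - (12)(-1) = 12
λ² - (8)λ + (12) = 0
λ = (8 ± √((8)² - 4·(12))) / 2 = (8 ± √16) / 2
Solving: λ = 2, 6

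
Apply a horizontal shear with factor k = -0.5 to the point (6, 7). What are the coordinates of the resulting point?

Shear matrix for horizontal shear with factor k = -0.5:
[[1, -0.50], [0, 1]]
Result: (6, 7) → (2.5, 7)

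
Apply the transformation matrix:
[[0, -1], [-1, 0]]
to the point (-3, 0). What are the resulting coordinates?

Matrix multiplication:
[[0, -1], [-1, 0]] × [-3, 0]ᵀ
= [(0)(-3) + (-1)(0), (-1)(-3) + (0)(0)]ᵀ
= [0, 3]ᵀ
Result: (0, 3)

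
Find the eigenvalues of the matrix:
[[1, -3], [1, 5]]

Characteristic equation: det(A - λI) = 0
λ² - (trace)λ + (det) = 0
trace = 1 + 5 = 6, det = (1)(5) - (-3)(1) = 8
λ² - (6)λ + (8) = 0
λ = (6 ± √((6)² - 4·(8))) / 2 = (6 ± √4) / 2
Solving: λ = 2, 4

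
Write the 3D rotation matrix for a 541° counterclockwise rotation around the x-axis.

Rotation matrix for counterclockwise 541° around x-axis:
cos(541°) = -0.9998, sin(541°) = -0.0175
Result: [[1, 0, 0], [0, -0.9998, 0.0175], [0, -0.0175, -0.9998]]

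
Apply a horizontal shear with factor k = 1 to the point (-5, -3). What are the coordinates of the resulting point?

Shear matrix for horizontal shear with factor k = 1:
[[1, 1], [0, 1]]
Result: (-5, -3) → (-8, -3)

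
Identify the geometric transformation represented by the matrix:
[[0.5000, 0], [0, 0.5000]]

This matrix represents: uniform scaling by factor 0.5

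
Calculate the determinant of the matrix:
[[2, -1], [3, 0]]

For a 2×2 matrix [[a, b], [c, d]], det = ad - bc
det = (2)(0) - (-1)(3) = 0 - -3 = 3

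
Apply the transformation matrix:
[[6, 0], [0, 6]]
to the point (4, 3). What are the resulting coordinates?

Matrix multiplication:
[[6, 0], [0, 6]] × [4, 3]ᵀ
= [(6)(4) + (0)(3), (0)(4) + (6)(3)]ᵀ
= [24, 18]ᵀ
Result: (24, 18)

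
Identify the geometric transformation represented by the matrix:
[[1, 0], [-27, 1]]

This matrix represents: vertical shear with factor -27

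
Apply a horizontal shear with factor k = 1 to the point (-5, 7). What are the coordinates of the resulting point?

Shear matrix for horizontal shear with factor k = 1:
[[1, 1], [0, 1]]
Result: (-5, 7) → (2, 7)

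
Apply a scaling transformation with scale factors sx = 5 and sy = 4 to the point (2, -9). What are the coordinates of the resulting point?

Scaling matrix:
[[5, 0], [0, 4]]
Result: (2 × 5, -9 × 4) = (10, -36)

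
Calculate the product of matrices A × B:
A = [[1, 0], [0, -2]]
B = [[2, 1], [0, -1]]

Matrix multiplication:
C[0][0] = 1×2 + 0×0 = 2
C[0][1] = 1×1 + 0×-1 = 1
C[1][0] = 0×2 + -2×0 = 0
C[1][1] = 0×1 + -2×-1 = 2
Result: [[2, 1], [0, 2]]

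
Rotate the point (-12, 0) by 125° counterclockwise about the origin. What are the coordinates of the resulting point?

Rotation matrix for 125°: [[cos 125°, -sin 125°], [sin 125°, cos 125°]] ≈ [[-0.573576, -0.819152], [0.819152, -0.573576]]
[[-0.573576, -0.819152], [0.819152, -0.573576]] × [-12, 0]ᵀ ≈ [6.8829, -9.8298]ᵀ
Result: (6.8829, -9.8298)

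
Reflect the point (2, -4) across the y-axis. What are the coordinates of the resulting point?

Reflection across y-axis: (2, -4) → (-2, -4)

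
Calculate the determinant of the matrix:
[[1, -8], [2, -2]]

For a 2×2 matrix [[a, b], [c, d]], det = ad - bc
det = (1)(-2) - (-8)(2) = -2 - -16 = 14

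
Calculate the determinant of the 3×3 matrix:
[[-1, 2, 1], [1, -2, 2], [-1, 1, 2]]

Expansion along first row:
det = -1·det([[-2,2],[1,2]]) - 2·det([[1,2],[-1,2]]) + 1·det([[1,-2],[-1,1]])
    = -1·(-2·2 - 2·1) - 2·(1·2 - 2·-1) + 1·(1·1 - -2·-1)
    = -1·-6 - 2·4 + 1·-1
    = 6 + -8 + -1 = -3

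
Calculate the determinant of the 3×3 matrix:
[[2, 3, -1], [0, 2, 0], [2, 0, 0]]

Expansion along first row:
det = 2·det([[2,0],[0,0]]) - 3·det([[0,0],[2,0]]) + -1·det([[0,2],[2,0]])
    = 2·(2·0 - 0·0) - 3·(0·0 - 0·2) + -1·(0·0 - 2·2)
    = 2·0 - 3·0 + -1·-4
    = 0 + 0 + 4 = 4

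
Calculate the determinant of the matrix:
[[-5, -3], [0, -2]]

For a 2×2 matrix [[a, b], [c, d]], det = ad - bc
det = (-5)(-2) - (-3)(0) = 10 - 0 = 10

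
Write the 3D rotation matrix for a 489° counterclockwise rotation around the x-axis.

Rotation matrix for counterclockwise 489° around x-axis:
cos(489°) = -0.6293, sin(489°) = 0.7771
Result: [[1, 0, 0], [0, -0.6293, -0.7771], [0, 0.7771, -0.6293]]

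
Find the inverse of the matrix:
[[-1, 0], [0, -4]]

For [[a,b],[c,d]], inverse = (1/det)·[[d,-b],[-c,a]]
det = (-1)(-4) - (0)(0) = 4 - 0 = 4
Inverse = (1/4)·[[-4, 0], [0, -1]]
= [[-1, 0], [0, -1/4]]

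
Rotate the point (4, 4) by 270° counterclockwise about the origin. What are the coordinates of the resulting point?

Rotation matrix for 270°: [[cos 270°, -sin 270°], [sin 270°, cos 270°]] = [[0, 1], [-1, 0]]
[[0, 1], [-1, 0]] × [4, 4]ᵀ = [4, -4]ᵀ
Result: (4, -4)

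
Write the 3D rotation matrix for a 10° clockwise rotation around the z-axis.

Rotation matrix for clockwise 10° around z-axis:
A clockwise rotation by 10° is a counterclockwise rotation by -10°.
cos(-10°) = 0.9848, sin(-10°) = -0.1736
Result: [[0.9848, 0.1736, 0], [-0.1736, 0.9848, 0], [0, 0, 1]]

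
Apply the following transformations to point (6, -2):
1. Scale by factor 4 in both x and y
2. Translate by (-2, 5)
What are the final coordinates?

Step 1: Scale (6, -2) by 4 → (24, -8)
Step 2: Translate by (-2, 5) → (22, -3)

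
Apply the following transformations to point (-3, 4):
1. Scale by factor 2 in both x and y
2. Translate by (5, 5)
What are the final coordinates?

Step 1: Scale (-3, 4) by 2 → (-6, 8)
Step 2: Translate by (5, 5) → (-1, 13)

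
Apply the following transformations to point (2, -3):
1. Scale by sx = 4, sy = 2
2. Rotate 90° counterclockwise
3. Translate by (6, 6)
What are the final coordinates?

Step 1: Scale → (8, -6)
Step 2: Rotate 90° → (6, 8)
Step 3: Translate → (12, 14)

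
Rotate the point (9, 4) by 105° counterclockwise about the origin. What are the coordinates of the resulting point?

Rotation matrix for 105°: [[cos 105°, -sin 105°], [sin 105°, cos 105°]] ≈ [[-0.258819, -0.965926], [0.965926, -0.258819]]
[[-0.258819, -0.965926], [0.965926, -0.258819]] × [9, 4]ᵀ ≈ [-6.1931, 7.6581]ᵀ
Result: (-6.1931, 7.6581)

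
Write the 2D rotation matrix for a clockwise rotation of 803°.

Rotation matrix formula: [[cos θ, -sin θ], [sin θ, cos θ]]
A clockwise rotation by 803° is equivalent to a counterclockwise rotation by -803°.
For θ = -803°:
cos(-803°) = 0.1219
sin(-803°) = -0.9925
Result: [[0.1219, 0.9925], [-0.9925, 0.1219]]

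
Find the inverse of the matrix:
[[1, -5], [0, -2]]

For [[a,b],[c,d]], inverse = (1/det)·[[d,-b],[-c,a]]
det = (1)(-2) - (-5)(0) = -2 - 0 = -2
Inverse = (1/-2)·[[-2, 5], [0, 1]]
= [[1, -5/2], [0, -1/2]]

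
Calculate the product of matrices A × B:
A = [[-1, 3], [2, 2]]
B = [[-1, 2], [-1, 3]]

Matrix multiplication:
C[0][0] = -1×-1 + 3×-1 = -2
C[0][1] = -1×2 + 3×3 = 7
C[1][0] = 2×-1 + 2×-1 = -4
C[1][1] = 2×2 + 2×3 = 10
Result: [[-2, 7], [-4, 10]]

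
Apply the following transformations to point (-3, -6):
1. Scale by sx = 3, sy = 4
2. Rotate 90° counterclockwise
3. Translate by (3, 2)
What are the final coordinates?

Step 1: Scale → (-9, -24)
Step 2: Rotate 90° → (24, -9)
Step 3: Translate → (27, -7)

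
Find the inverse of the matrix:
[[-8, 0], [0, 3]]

For [[a,b],[c,d]], inverse = (1/det)·[[d,-b],[-c,a]]
det = (-8)(3) - (0)(0) = -24 - 0 = -24
Inverse = (1/-24)·[[3, 0], [0, -8]]
= [[-1/8, 0], [0, 1/3]]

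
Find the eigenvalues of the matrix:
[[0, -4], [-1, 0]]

Characteristic equation: det(A - λI) = 0
λ² - (trace)λ + (det) = 0
trace = 0 + 0 = 0, det = (0)(0) - (-4)(-1) = -4
λ² - (0)λ + (-4) = 0
λ = (0 ± √((0)² - 4·(-4))) / 2 = (0 ± √16) / 2
Solving: λ = -2, 2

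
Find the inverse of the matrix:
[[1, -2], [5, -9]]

For [[a,b],[c,d]], inverse = (1/det)·[[d,-b],[-c,a]]
det = (1)(-9) - (-2)(5) = -9 - -10 = 1
Inverse = [[-9, 2], [-5, 1]]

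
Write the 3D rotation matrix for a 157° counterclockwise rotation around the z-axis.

Rotation matrix for counterclockwise 157° around z-axis:
cos(157°) = -0.9205, sin(157°) = 0.3907
Result: [[-0.9205, -0.3907, 0], [0.3907, -0.9205, 0], [0, 0, 1]]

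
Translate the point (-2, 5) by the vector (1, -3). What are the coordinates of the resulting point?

Translation by (1, -3) (homogeneous matrix [[1, 0, 1], [0, 1, -3], [0, 0, 1]]):
x' = -2 + 1 = -1
y' = 5 + -3 = 2
Result: (-1, 2)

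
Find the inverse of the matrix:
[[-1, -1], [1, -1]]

For [[a,b],[c,d]], inverse = (1/det)·[[d,-b],[-c,a]]
det = (-1)(-1) - (-1)(1) = 1 - -1 = 2
Inverse = (1/2)·[[-1, 1], [-1, -1]]
= [[-1/2, 1/2], [-1/2, -1/2]]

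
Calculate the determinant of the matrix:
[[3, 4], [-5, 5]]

For a 2×2 matrix [[a, b], [c, d]], det = ad - bc
det = (3)(5) - (4)(-5) = 15 - -20 = 35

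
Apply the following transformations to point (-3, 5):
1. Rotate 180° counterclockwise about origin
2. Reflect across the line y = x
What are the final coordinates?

Step 1: Rotate 180° → (3, -5)
Step 2: Reflect across line y = x → (-5, 3)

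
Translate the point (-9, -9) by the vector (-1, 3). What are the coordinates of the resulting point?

Translation by (-1, 3) (homogeneous matrix [[1, 0, -1], [0, 1, 3], [0, 0, 1]]):
x' = -9 + -1 = -10
y' = -9 + 3 = -6
Result: (-10, -6)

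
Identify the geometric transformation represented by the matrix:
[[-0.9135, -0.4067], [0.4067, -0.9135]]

This matrix represents: rotation by 156° counterclockwise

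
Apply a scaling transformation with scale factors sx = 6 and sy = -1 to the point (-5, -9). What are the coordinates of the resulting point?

Scaling matrix:
[[6, 0], [0, -1]]
Result: (-5 × 6, -9 × -1) = (-30, 9)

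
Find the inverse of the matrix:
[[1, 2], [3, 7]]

For [[a,b],[c,d]], inverse = (1/det)·[[d,-b],[-c,a]]
det = (1)(7) - (2)(3) = 7 - 6 = 1
Inverse = [[7, -2], [-3, 1]]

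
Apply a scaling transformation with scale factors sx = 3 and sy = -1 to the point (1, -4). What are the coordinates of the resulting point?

Scaling matrix:
[[3, 0], [0, -1]]
Result: (1 × 3, -4 × -1) = (3, 4)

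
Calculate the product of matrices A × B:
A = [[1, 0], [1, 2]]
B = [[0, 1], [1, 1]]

Matrix multiplication:
C[0][0] = 1×0 + 0×1 = 0
C[0][1] = 1×1 + 0×1 = 1
C[1][0] = 1×0 + 2×1 = 2
C[1][1] = 1×1 + 2×1 = 3
Result: [[0, 1], [2, 3]]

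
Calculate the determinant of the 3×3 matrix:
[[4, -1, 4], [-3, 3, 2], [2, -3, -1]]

Expansion along first row:
det = 4·det([[3,2],[-3,-1]]) - -1·det([[-3,2],[2,-1]]) + 4·det([[-3,3],[2,-3]])
    = 4·(3·-1 - 2·-3) - -1·(-3·-1 - 2·2) + 4·(-3·-3 - 3·2)
    = 4·3 - -1·-1 + 4·3
    = 12 + -1 + 12 = 23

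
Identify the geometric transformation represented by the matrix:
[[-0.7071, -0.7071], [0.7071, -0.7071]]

This matrix represents: rotation by 135° counterclockwise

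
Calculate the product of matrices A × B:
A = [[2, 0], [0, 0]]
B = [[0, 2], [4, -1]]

Matrix multiplication:
C[0][0] = 2×0 + 0×4 = 0
C[0][1] = 2×2 + 0×-1 = 4
C[1][0] = 0×0 + 0×4 = 0
C[1][1] = 0×2 + 0×-1 = 0
Result: [[0, 4], [0, 0]]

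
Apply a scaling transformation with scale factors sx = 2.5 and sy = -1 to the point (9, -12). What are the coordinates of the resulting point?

Scaling matrix:
[[2.50, 0], [0, -1]]
Result: (9 × 2.5, -12 × -1) = (22.5, 12)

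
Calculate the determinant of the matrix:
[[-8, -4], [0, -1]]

For a 2×2 matrix [[a, b], [c, d]], det = ad - bc
det = (-8)(-1) - (-4)(0) = 8 - 0 = 8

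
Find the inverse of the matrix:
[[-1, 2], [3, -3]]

For [[a,b],[c,d]], inverse = (1/det)·[[d,-b],[-c,a]]
det = (-1)(-3) - (2)(3) = 3 - 6 = -3
Inverse = (1/-3)·[[-3, -2], [-3, -1]]
= [[1, 2/3], [1, 1/3]]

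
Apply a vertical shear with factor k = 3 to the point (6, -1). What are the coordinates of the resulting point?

Shear matrix for vertical shear with factor k = 3:
[[1, 0], [3, 1]]
Result: (6, -1) → (6, 17)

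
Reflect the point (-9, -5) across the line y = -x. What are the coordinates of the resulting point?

Reflection across line y = -x: (-9, -5) → (5, 9)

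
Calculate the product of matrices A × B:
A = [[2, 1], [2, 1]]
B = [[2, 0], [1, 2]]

Matrix multiplication:
C[0][0] = 2×2 + 1×1 = 5
C[0][1] = 2×0 + 1×2 = 2
C[1][0] = 2×2 + 1×1 = 5
C[1][1] = 2×0 + 1×2 = 2
Result: [[5, 2], [5, 2]]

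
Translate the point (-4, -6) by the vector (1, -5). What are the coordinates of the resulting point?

Translation by (1, -5) (homogeneous matrix [[1, 0, 1], [0, 1, -5], [0, 0, 1]]):
x' = -4 + 1 = -3
y' = -6 + -5 = -11
Result: (-3, -11)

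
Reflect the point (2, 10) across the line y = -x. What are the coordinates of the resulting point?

Reflection across line y = -x: (2, 10) → (-10, -2)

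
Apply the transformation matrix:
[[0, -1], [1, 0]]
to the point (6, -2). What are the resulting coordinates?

Matrix multiplication:
[[0, -1], [1, 0]] × [6, -2]ᵀ
= [(0)(6) + (-1)(-2), (1)(6) + (0)(-2)]ᵀ
= [2, 6]ᵀ
Result: (2, 6)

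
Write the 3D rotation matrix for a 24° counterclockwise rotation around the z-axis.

Rotation matrix for counterclockwise 24° around z-axis:
cos(24°) = 0.9135, sin(24°) = 0.4067
Result: [[0.9135, -0.4067, 0], [0.4067, 0.9135, 0], [0, 0, 1]]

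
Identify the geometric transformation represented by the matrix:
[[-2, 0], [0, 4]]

This matrix represents: non-uniform scaling by sx = -2, sy = 4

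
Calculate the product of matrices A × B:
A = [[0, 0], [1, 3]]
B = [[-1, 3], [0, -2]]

Matrix multiplication:
C[0][0] = 0×-1 + 0×0 = 0
C[0][1] = 0×3 + 0×-2 = 0
C[1][0] = 1×-1 + 3×0 = -1
C[1][1] = 1×3 + 3×-2 = -3
Result: [[0, 0], [-1, -3]]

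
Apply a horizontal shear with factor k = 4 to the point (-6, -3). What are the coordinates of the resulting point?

Shear matrix for horizontal shear with factor k = 4:
[[1, 4], [0, 1]]
Result: (-6, -3) → (-18, -3)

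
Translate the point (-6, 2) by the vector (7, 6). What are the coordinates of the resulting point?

Translation by (7, 6) (homogeneous matrix [[1, 0, 7], [0, 1, 6], [0, 0, 1]]):
x' = -6 + 7 = 1
y' = 2 + 6 = 8
Result: (1, 8)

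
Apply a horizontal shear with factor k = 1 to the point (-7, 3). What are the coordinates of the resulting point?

Shear matrix for horizontal shear with factor k = 1:
[[1, 1], [0, 1]]
Result: (-7, 3) → (-4, 3)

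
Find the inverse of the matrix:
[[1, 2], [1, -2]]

For [[a,b],[c,d]], inverse = (1/det)·[[d,-b],[-c,a]]
det = (1)(-2) - (2)(1) = -2 - 2 = -4
Inverse = (1/-4)·[[-2, -2], [-1, 1]]
= [[1/2, 1/2], [1/4, -1/4]]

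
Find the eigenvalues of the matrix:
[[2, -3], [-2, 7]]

Characteristic equation: det(A - λI) = 0
λ² - (trace)λ + (det) = 0
trace = 2 + 7 = 9, det = (2)(7) - (-3)(-2) = 8
λ² - (9)λ + (8) = 0
λ = (9 ± √((9)² - 4·(8))) / 2 = (9 ± √49) / 2
Solving: λ = 1, 8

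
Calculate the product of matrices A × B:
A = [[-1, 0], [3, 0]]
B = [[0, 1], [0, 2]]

Matrix multiplication:
C[0][0] = -1×0 + 0×0 = 0
C[0][1] = -1×1 + 0×2 = -1
C[1][0] = 3×0 + 0×0 = 0
C[1][1] = 3×1 + 0×2 = 3
Result: [[0, -1], [0, 3]]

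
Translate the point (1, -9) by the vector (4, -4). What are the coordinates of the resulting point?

Translation by (4, -4) (homogeneous matrix [[1, 0, 4], [0, 1, -4], [0, 0, 1]]):
x' = 1 + 4 = 5
y' = -9 + -4 = -13
Result: (5, -13)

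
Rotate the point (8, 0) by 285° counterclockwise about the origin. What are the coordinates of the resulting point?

Rotation matrix for 285°: [[cos 285°, -sin 285°], [sin 285°, cos 285°]] ≈ [[0.258819, 0.965926], [-0.965926, 0.258819]]
[[0.258819, 0.965926], [-0.965926, 0.258819]] × [8, 0]ᵀ ≈ [2.0706, -7.7274]ᵀ
Result: (2.0706, -7.7274)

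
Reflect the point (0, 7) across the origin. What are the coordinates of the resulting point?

Reflection across origin: (0, 7) → (0, -7)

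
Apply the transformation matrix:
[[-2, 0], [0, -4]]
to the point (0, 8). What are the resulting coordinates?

Matrix multiplication:
[[-2, 0], [0, -4]] × [0, 8]ᵀ
= [(-2)(0) + (0)(8), (0)(0) + (-4)(8)]ᵀ
= [0, -32]ᵀ
Result: (0, -32)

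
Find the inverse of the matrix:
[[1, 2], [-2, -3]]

For [[a,b],[c,d]], inverse = (1/det)·[[d,-b],[-c,a]]
det = (1)(-3) - (2)(-2) = -3 - -4 = 1
Inverse = [[-3, -2], [2, 1]]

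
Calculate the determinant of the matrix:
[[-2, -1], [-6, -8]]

For a 2×2 matrix [[a, b], [c, d]], det = ad - bc
det = (-2)(-8) - (-1)(-6) = 16 - 6 = 10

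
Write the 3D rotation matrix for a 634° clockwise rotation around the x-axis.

Rotation matrix for clockwise 634° around x-axis:
A clockwise rotation by 634° is a counterclockwise rotation by -634°.
cos(-634°) = 0.0698, sin(-634°) = 0.9976
Result: [[1, 0, 0], [0, 0.0698, -0.9976], [0, 0.9976, 0.0698]]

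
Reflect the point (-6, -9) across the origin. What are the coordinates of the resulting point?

Reflection across origin: (-6, -9) → (6, 9)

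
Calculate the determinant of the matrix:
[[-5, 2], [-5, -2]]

For a 2×2 matrix [[a, b], [c, d]], det = ad - bc
det = (-5)(-2) - (2)(-5) = 10 - -10 = 20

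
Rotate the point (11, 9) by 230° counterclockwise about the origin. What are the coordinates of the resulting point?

Rotation matrix for 230°: [[cos 230°, -sin 230°], [sin 230°, cos 230°]] ≈ [[-0.642788, 0.766044], [-0.766044, -0.642788]]
[[-0.642788, 0.766044], [-0.766044, -0.642788]] × [11, 9]ᵀ ≈ [-0.1763, -14.2116]ᵀ
Result: (-0.1763, -14.2116)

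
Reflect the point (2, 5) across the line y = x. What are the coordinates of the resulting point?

Reflection across line y = x: (2, 5) → (5, 2)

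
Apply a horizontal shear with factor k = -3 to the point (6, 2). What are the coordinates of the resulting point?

Shear matrix for horizontal shear with factor k = -3:
[[1, -3], [0, 1]]
Result: (6, 2) → (0, 2)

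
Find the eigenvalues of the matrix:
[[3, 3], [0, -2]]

Characteristic equation: det(A - λI) = 0
λ² - (trace)λ + (det) = 0
trace = 3 + -2 = 1, det = (3)(-2) - (3)(0) = -6
λ² - (1)λ + (-6) = 0
λ = (1 ± √((1)² - 4·(-6))) / 2 = (1 ± √25) / 2
Solving: λ = -2, 3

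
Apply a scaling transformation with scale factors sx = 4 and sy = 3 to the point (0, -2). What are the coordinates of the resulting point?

Scaling matrix:
[[4, 0], [0, 3]]
Result: (0 × 4, -2 × 3) = (0, -6)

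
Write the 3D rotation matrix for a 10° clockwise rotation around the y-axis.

Rotation matrix for clockwise 10° around y-axis:
A clockwise rotation by 10° is a counterclockwise rotation by -10°.
cos(-10°) = 0.9848, sin(-10°) = -0.1736
Result: [[0.9848, 0, -0.1736], [0, 1, 0], [0.1736, 0, 0.9848]]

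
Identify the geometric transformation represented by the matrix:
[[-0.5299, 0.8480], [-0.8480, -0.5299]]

This matrix represents: rotation by 238° counterclockwise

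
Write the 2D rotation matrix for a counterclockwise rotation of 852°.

Rotation matrix formula: [[cos θ, -sin θ], [sin θ, cos θ]]
For θ = 852°:
cos(852°) = -0.6691
sin(852°) = 0.7431
Result: [[-0.6691, -0.7431], [0.7431, -0.6691]]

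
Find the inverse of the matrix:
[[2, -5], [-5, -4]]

For [[a,b],[c,d]], inverse = (1/det)·[[d,-b],[-c,a]]
det = (2)(-4) - (-5)(-5) = -8 - 25 = -33
Inverse = (1/-33)·[[-4, 5], [5, 2]]
= [[4/33, -5/33], [-5/33, -2/33]]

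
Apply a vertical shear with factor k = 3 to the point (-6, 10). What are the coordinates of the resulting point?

Shear matrix for vertical shear with factor k = 3:
[[1, 0], [3, 1]]
Result: (-6, 10) → (-6, -8)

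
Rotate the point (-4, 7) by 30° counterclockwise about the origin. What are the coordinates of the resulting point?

Rotation matrix for 30°: [[cos 30°, -sin 30°], [sin 30°, cos 30°]] ≈ [[0.866025, -0.500000], [0.500000, 0.866025]]
[[0.866025, -0.500000], [0.500000, 0.866025]] × [-4, 7]ᵀ ≈ [-6.9641, 4.0622]ᵀ
Result: (-6.9641, 4.0622)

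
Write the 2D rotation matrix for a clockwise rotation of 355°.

Rotation matrix formula: [[cos θ, -sin θ], [sin θ, cos θ]]
A clockwise rotation by 355° is equivalent to a counterclockwise rotation by -355°.
For θ = -355°:
cos(-355°) = 0.9962
sin(-355°) = 0.0872
Result: [[0.9962, -0.0872], [0.0872, 0.9962]]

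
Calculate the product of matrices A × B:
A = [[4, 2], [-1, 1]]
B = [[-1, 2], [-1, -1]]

Matrix multiplication:
C[0][0] = 4×-1 + 2×-1 = -6
C[0][1] = 4×2 + 2×-1 = 6
C[1][0] = -1×-1 + 1×-1 = 0
C[1][1] = -1×2 + 1×-1 = -3
Result: [[-6, 6], [0, -3]]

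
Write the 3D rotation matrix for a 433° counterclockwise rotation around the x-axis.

Rotation matrix for counterclockwise 433° around x-axis:
cos(433°) = 0.2924, sin(433°) = 0.9563
Result: [[1, 0, 0], [0, 0.2924, -0.9563], [0, 0.9563, 0.2924]]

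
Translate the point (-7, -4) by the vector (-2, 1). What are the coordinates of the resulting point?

Translation by (-2, 1) (homogeneous matrix [[1, 0, -2], [0, 1, 1], [0, 0, 1]]):
x' = -7 + -2 = -9
y' = -4 + 1 = -3
Result: (-9, -3)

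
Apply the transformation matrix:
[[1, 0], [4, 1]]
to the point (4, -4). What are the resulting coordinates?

Matrix multiplication:
[[1, 0], [4, 1]] × [4, -4]ᵀ
= [(1)(4) + (0)(-4), (4)(4) + (1)(-4)]ᵀ
= [4, 12]ᵀ
Result: (4, 12)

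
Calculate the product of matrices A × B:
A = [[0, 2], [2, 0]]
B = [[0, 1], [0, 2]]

Matrix multiplication:
C[0][0] = 0×0 + 2×0 = 0
C[0][1] = 0×1 + 2×2 = 4
C[1][0] = 2×0 + 0×0 = 0
C[1][1] = 2×1 + 0×2 = 2
Result: [[0, 4], [0, 2]]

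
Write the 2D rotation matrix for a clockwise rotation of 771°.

Rotation matrix formula: [[cos θ, -sin θ], [sin θ, cos θ]]
A clockwise rotation by 771° is equivalent to a counterclockwise rotation by -771°.
For θ = -771°:
cos(-771°) = 0.6293
sin(-771°) = -0.7771
Result: [[0.6293, 0.7771], [-0.7771, 0.6293]]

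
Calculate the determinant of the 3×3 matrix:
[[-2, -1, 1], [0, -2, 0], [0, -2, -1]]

Expansion along first row:
det = -2·det([[-2,0],[-2,-1]]) - -1·det([[0,0],[0,-1]]) + 1·det([[0,-2],[0,-2]])
    = -2·(-2·-1 - 0·-2) - -1·(0·-1 - 0·0) + 1·(0·-2 - -2·0)
    = -2·2 - -1·0 + 1·0
    = -4 + 0 + 0 = -4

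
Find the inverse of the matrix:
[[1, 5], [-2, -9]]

For [[a,b],[c,d]], inverse = (1/det)·[[d,-b],[-c,a]]
det = (1)(-9) - (5)(-2) = -9 - -10 = 1
Inverse = [[-9, -5], [2, 1]]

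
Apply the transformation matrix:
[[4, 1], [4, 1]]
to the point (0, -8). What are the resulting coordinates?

Matrix multiplication:
[[4, 1], [4, 1]] × [0, -8]ᵀ
= [(4)(0) + (1)(-8), (4)(0) + (1)(-8)]ᵀ
= [-8, -8]ᵀ
Result: (-8, -8)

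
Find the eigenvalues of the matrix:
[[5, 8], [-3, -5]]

Characteristic equation: det(A - λI) = 0
λ² - (trace)λ + (det) = 0
trace = 5 + -5 = 0, det = (5)(-5) - (8)(-3) = -1
λ² - (0)λ + (-1) = 0
λ = (0 ± √((0)² - 4·(-1))) / 2 = (0 ± √4) / 2
Solving: λ = -1, 1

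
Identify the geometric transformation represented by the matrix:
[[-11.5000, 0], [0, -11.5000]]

This matrix represents: uniform scaling by factor -11.5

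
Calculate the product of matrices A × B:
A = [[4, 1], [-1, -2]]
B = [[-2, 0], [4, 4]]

Matrix multiplication:
C[0][0] = 4×-2 + 1×4 = -4
C[0][1] = 4×0 + 1×4 = 4
C[1][0] = -1×-2 + -2×4 = -6
C[1][1] = -1×0 + -2×4 = -8
Result: [[-4, 4], [-6, -8]]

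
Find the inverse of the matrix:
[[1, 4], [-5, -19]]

For [[a,b],[c,d]], inverse = (1/det)·[[d,-b],[-c,a]]
det = (1)(-19) - (4)(-5) = -19 - -20 = 1
Inverse = [[-19, -4], [5, 1]]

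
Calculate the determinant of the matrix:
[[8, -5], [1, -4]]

For a 2×2 matrix [[a, b], [c, d]], det = ad - bc
det = (8)(-4) - (-5)(1) = -32 - -5 = -27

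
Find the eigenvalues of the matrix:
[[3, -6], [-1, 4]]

Characteristic equation: det(A - λI) = 0
λ² - (trace)λ + (det) = 0
trace = 3 + 4 = 7, det = (3)(4) - (-6)(-1) = 6
λ² - (7)λ + (6) = 0
λ = (7 ± √((7)² - 4·(6))) / 2 = (7 ± √25) / 2
Solving: λ = 1, 6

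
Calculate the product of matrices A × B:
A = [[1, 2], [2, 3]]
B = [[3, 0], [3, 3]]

Matrix multiplication:
C[0][0] = 1×3 + 2×3 = 9
C[0][1] = 1×0 + 2×3 = 6
C[1][0] = 2×3 + 3×3 = 15
C[1][1] = 2×0 + 3×3 = 9
Result: [[9, 6], [15, 9]]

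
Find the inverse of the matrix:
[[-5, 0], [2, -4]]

For [[a,b],[c,d]], inverse = (1/det)·[[d,-b],[-c,a]]
det = (-5)(-4) - (0)(2) = 20 - 0 = 20
Inverse = (1/20)·[[-4, 0], [-2, -5]]
= [[-1/5, 0], [-1/10, -1/4]]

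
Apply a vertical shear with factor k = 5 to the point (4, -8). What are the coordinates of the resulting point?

Shear matrix for vertical shear with factor k = 5:
[[1, 0], [5, 1]]
Result: (4, -8) → (4, 12)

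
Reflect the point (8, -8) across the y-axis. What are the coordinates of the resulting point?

Reflection across y-axis: (8, -8) → (-8, -8)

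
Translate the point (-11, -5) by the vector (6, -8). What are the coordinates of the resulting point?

Translation by (6, -8) (homogeneous matrix [[1, 0, 6], [0, 1, -8], [0, 0, 1]]):
x' = -11 + 6 = -5
y' = -5 + -8 = -13
Result: (-5, -13)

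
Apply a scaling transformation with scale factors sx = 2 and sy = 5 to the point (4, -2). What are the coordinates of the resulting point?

Scaling matrix:
[[2, 0], [0, 5]]
Result: (4 × 2, -2 × 5) = (8, -10)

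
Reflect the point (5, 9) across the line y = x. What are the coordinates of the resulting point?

Reflection across line y = x: (5, 9) → (9, 5)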